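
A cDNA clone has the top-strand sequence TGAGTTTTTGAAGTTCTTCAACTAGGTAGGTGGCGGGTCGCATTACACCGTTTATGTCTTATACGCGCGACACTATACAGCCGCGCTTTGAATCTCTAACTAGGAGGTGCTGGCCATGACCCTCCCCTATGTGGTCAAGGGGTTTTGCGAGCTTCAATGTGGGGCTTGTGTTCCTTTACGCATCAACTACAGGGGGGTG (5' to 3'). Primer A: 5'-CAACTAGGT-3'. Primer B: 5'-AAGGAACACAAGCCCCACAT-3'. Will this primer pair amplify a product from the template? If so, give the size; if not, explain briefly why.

Yes — a 158 bp product.

Primer A (CAACTAGGT) matches the top strand at positions 19–27; it acts as a forward primer.
Primer B's reverse complement is ATGTGGGGCTTGTGTTCCTT, matching the top strand at positions 157–176; it acts as a reverse primer.
The 3' ends face each other across positions 19–176, giving a 158 bp product.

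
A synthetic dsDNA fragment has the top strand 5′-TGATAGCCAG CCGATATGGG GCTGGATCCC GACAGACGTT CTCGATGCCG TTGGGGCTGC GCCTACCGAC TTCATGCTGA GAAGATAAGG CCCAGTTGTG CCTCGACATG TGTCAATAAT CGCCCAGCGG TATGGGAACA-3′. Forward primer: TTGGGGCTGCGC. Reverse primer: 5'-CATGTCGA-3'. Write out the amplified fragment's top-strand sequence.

5'-TTGGGGCTGCGCCTACCGACTTCATGCTGAGAAGATAAGGCCCAGTTGTGCCTCGACATG-3'

The forward primer matches the template at positions 51–62.
Reverse complement of the reverse primer: TCGACATG. This occurs on the top strand at positions 103–110.
The product is the template from position 51 through 110 (60 bp).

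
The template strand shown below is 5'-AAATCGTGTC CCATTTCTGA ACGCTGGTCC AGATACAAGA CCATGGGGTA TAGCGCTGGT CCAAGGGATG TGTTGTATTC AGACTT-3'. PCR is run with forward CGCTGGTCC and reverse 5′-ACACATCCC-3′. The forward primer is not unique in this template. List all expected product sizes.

52 bp, 20 bp

The forward primer CGCTGGTCC matches the top strand at positions 22–30, 54–62.
The reverse primer's reverse complement is GGGATGTGT, matching at positions 65–73.
Each forward site pairs with the reverse site to give a product ending at position 73: sizes 52, 20 bp.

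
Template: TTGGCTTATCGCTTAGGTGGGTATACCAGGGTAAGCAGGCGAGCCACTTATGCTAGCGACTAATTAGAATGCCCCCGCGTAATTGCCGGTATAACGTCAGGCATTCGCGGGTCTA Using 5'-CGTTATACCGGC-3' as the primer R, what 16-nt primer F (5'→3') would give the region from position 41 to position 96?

The reverse primer's reverse complement GCCGGTATAACG matches the template at positions 85–96; the product starts at position 41.
The forward primer is identical to the top strand over positions 41–56: GAGCCACTTATGCTAG.

5'-GAGCCACTTATGCTAG-3'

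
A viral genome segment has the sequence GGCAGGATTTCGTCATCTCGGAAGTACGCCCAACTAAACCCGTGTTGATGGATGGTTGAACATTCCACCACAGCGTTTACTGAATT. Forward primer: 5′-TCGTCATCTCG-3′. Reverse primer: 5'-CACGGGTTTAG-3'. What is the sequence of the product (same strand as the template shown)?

The forward primer matches the template at positions 10–20.
Reverse complement of the reverse primer: CTAAACCCGTG. This occurs on the top strand at positions 34–44.
The product is the template from position 10 through 44 (35 bp).

5'-TCGTCATCTCGGAAGTACGCCCAACTAAACCCGTG-3'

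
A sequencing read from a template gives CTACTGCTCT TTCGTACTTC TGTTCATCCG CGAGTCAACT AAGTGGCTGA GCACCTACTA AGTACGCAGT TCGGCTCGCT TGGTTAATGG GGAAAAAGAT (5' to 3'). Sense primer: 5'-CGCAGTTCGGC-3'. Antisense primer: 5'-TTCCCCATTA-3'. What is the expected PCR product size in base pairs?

Scanning the template, CGCAGTTCGGC occurs at positions 65–75; this primer anneals to the bottom strand there with its 3' end pointing downstream.
The reverse primer's reverse complement is TAATGGGGAA, which matches the template at positions 85–94.
Product length = (reverse-primer end) − (forward-primer start) + 1 = 94 − 65 + 1 = 30 bp.

30 bp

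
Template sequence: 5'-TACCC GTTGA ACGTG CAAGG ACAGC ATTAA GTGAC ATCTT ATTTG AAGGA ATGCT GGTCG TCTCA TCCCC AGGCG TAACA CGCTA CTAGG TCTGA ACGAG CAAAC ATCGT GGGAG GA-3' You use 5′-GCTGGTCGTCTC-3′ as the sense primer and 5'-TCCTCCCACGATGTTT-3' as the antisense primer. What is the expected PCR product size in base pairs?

65 bp

Forward primer GCTGGTCGTCTC is found on the top strand at positions 53–64.
Reverse complement of the reverse primer: AAACATCGTGGGAGGA. This occurs on the top strand at positions 102–117.
The product runs from position 53 to position 117, so its length is 117 − 53 + 1 = 65 bp.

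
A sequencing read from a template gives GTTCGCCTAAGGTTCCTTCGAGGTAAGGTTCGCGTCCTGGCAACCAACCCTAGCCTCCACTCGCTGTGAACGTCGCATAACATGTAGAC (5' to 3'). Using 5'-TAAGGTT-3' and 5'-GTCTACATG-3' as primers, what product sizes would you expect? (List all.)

The forward primer TAAGGTT matches the top strand at positions 8–14, 24–30.
The reverse primer's reverse complement is CATGTAGAC, matching at positions 81–89.
Each forward site pairs with the reverse site to give a product ending at position 89: sizes 82, 66 bp.

82 bp, 66 bp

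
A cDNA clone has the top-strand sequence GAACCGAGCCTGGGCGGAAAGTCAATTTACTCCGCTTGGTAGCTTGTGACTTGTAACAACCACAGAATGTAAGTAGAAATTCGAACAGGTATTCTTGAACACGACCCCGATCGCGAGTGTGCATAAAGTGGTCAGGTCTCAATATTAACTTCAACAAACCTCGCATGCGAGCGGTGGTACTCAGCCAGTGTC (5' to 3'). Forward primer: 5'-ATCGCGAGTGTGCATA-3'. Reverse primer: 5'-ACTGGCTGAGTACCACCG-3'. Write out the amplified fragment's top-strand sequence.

The forward primer matches the template at positions 110–125.
The reverse primer's reverse complement is CGGTGGTACTCAGCCAGT, which matches the template at positions 172–189.
The product is the template from position 110 through 189 (80 bp).

5'-ATCGCGAGTGTGCATAAAGTGGTCAGGTCTCAATATTAACTTCAACAAACCTCGCATGCGAGCGGTGGTACTCAGCCAGT-3'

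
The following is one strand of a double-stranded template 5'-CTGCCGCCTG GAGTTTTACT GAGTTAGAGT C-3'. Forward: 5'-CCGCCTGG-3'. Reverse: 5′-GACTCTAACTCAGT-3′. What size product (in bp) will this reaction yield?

28 bp

The forward primer matches the template at positions 4–11.
Taking the reverse complement of GACTCTAACTCAGT gives ACTGAGTTAGAGTC, found at positions 18–31 on the template; the primer anneals here to the top strand with its 3' end pointing upstream.
Product length = (reverse-primer end) − (forward-primer start) + 1 = 31 − 4 + 1 = 28 bp.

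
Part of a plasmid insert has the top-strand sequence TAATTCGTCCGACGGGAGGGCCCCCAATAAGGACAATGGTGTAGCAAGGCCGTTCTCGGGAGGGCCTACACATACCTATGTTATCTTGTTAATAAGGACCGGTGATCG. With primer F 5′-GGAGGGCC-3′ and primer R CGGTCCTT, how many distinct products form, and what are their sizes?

The forward primer GGAGGGCC matches the top strand at positions 15–22, 59–66.
The reverse primer's reverse complement is AAGGACCG, matching at positions 94–101.
Each forward site pairs with the reverse site to give a product ending at position 101: sizes 87, 43 bp.

Two products: 87 bp, 43 bp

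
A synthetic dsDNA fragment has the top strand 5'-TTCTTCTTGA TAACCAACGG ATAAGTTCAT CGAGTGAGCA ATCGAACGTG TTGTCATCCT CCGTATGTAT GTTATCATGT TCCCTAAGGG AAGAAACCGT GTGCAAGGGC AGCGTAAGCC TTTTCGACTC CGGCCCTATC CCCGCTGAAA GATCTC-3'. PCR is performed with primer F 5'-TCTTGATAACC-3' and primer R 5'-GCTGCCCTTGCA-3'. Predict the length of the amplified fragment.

Scanning the template, TCTTGATAACC occurs at positions 5–15; this primer anneals to the bottom strand there with its 3' end pointing downstream.
Taking the reverse complement of GCTGCCCTTGCA gives TGCAAGGGCAGC, found at positions 102–113 on the template; the primer anneals here to the top strand with its 3' end pointing upstream.
The product runs from position 5 to position 113, so its length is 113 − 5 + 1 = 109 bp.

109 bp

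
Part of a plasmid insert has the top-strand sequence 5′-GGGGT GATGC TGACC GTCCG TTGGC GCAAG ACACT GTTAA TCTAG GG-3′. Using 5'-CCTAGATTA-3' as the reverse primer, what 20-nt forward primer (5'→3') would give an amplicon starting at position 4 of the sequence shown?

The reverse primer's reverse complement TAATCTAGG matches the template at positions 38–46; the product starts at position 4.
The forward primer is identical to the top strand over positions 4–23: GTGATGCTGACCGTCCGTTG.

5'-GTGATGCTGACCGTCCGTTG-3'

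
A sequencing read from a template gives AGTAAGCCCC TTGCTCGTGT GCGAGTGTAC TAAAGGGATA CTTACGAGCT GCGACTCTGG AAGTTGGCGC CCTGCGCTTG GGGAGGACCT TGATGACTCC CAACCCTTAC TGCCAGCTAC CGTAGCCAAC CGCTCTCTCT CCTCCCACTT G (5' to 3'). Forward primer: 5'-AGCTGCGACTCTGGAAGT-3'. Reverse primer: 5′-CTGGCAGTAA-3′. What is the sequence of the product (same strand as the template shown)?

The forward primer matches the template at positions 47–64.
Reverse complement of the reverse primer: TTACTGCCAG. This occurs on the top strand at positions 107–116.
The product is the template from position 47 through 116 (70 bp).

5'-AGCTGCGACTCTGGAAGTTGGCGCCCTGCGCTTGGGGAGGACCTTGATGACTCCCAACCCTTACTGCCAG-3'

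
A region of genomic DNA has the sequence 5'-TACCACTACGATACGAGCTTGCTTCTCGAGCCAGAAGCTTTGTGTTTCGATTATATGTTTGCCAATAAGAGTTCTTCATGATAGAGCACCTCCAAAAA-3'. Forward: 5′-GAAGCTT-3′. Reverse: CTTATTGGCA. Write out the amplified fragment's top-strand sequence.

Scanning the template, GAAGCTT occurs at positions 34–40; this primer anneals to the bottom strand there with its 3' end pointing downstream.
The reverse primer's reverse complement is TGCCAATAAG, which matches the template at positions 60–69.
The product is the template from position 34 through 69 (36 bp).

5'-GAAGCTTTGTGTTTCGATTATATGTTTGCCAATAAG-3'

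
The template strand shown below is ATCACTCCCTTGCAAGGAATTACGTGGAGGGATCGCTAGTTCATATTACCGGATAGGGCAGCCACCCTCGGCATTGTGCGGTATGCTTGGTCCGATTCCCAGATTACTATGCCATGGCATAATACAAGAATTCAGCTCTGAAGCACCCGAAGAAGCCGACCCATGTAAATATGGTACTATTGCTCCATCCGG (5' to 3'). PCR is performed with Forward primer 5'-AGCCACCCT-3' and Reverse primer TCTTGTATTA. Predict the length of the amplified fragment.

70 bp

The forward primer matches the template at positions 60–68.
Reverse complement of the reverse primer: TAATACAAGA. This occurs on the top strand at positions 120–129.
The product runs from position 60 to position 129, so its length is 129 − 60 + 1 = 70 bp.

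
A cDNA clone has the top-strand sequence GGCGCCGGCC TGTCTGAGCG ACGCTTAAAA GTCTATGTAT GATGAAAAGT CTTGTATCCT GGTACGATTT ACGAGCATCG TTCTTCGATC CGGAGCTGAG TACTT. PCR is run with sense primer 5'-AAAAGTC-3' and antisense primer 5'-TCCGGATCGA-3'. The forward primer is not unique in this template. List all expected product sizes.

The forward primer AAAAGTC matches the top strand at positions 27–33, 45–51.
The reverse primer's reverse complement is TCGATCCGGA, matching at positions 85–94.
Each forward site pairs with the reverse site to give a product ending at position 94: sizes 68, 50 bp.

68 bp, 50 bp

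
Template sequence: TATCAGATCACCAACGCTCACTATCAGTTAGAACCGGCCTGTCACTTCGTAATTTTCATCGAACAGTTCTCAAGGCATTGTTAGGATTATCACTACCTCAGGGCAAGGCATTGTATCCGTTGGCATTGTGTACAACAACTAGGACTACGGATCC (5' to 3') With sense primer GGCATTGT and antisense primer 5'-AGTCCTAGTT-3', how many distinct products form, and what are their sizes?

Three products: 73 bp, 40 bp, 25 bp

The forward primer GGCATTGT matches the top strand at positions 74–81, 107–114, 122–129.
The reverse primer's reverse complement is AACTAGGACT, matching at positions 137–146.
Each forward site pairs with the reverse site to give a product ending at position 146: sizes 73, 40, 25 bp.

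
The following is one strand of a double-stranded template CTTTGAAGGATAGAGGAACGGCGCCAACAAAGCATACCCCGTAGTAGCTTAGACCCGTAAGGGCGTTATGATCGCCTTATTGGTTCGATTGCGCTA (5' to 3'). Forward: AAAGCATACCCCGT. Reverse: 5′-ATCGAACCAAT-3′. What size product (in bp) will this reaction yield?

61 bp

Scanning the template, AAAGCATACCCCGT occurs at positions 29–42; this primer anneals to the bottom strand there with its 3' end pointing downstream.
Reverse complement of the reverse primer: ATTGGTTCGAT. This occurs on the top strand at positions 79–89.
Product length = (reverse-primer end) − (forward-primer start) + 1 = 89 − 29 + 1 = 61 bp.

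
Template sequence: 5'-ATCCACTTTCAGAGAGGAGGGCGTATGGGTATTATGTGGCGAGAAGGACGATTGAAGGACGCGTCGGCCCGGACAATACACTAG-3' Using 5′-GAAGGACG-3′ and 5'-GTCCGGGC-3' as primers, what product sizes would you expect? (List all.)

32 bp, 21 bp

The forward primer GAAGGACG matches the top strand at positions 43–50, 54–61.
The reverse primer's reverse complement is GCCCGGAC, matching at positions 67–74.
Each forward site pairs with the reverse site to give a product ending at position 74: sizes 32, 21 bp.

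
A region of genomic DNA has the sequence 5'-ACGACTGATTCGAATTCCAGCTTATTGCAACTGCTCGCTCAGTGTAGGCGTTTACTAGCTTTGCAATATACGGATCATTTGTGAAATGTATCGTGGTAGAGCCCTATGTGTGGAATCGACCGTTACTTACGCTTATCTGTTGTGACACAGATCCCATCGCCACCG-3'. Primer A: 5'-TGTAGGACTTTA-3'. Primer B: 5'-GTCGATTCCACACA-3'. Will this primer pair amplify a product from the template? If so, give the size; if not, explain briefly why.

No product — primer A has no binding site in the template.

Primer A (TGTAGGACTTTA) does not match the top strand, and its reverse complement TAAAGTCCTACA does not match either.
With no annealing site for primer A, no amplification occurs.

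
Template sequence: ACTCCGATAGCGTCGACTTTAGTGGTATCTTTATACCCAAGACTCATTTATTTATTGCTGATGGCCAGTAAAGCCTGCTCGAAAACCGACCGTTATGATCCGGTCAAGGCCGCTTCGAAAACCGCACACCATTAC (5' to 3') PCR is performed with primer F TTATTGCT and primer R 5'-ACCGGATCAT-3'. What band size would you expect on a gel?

The forward primer matches the template at positions 52–59.
Reverse complement of the reverse primer: ATGATCCGGT. This occurs on the top strand at positions 95–104.
Product length = (reverse-primer end) − (forward-primer start) + 1 = 104 − 52 + 1 = 53 bp.

53 bp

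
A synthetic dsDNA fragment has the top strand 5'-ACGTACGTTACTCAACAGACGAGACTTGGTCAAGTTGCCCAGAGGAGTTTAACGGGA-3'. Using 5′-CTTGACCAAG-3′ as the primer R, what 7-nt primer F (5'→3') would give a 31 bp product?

The reverse primer's reverse complement CTTGGTCAAG matches the template at positions 25–34, so the product ends at position 34.
A 31 bp product then starts at position 34 − 31 + 1 = 4.
The forward primer is identical to the top strand there: TACGTTA.

5'-TACGTTA-3'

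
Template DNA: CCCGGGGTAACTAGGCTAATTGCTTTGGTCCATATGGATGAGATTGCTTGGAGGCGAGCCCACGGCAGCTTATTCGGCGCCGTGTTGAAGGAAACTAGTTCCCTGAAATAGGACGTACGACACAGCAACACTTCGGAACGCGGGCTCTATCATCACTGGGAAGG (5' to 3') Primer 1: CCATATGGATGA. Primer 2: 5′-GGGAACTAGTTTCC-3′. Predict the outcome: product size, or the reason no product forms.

Primer 1 (CCATATGGATGA) matches the top strand at positions 30–41; it acts as a forward primer.
Primer 2's reverse complement is GGAAACTAGTTCCC, matching the top strand at positions 90–103; it acts as a reverse primer.
The 3' ends face each other across positions 30–103, giving a 74 bp product.

Yes — a 74 bp product.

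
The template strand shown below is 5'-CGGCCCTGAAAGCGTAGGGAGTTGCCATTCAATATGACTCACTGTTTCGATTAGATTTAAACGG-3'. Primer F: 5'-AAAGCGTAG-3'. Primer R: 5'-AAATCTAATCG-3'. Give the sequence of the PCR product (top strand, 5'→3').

5'-AAAGCGTAGGGAGTTGCCATTCAATATGACTCACTGTTTCGATTAGATTT-3'

Scanning the template, AAAGCGTAG occurs at positions 9–17; this primer anneals to the bottom strand there with its 3' end pointing downstream.
The reverse primer's reverse complement is CGATTAGATTT, which matches the template at positions 48–58.
The product is the template from position 9 through 58 (50 bp).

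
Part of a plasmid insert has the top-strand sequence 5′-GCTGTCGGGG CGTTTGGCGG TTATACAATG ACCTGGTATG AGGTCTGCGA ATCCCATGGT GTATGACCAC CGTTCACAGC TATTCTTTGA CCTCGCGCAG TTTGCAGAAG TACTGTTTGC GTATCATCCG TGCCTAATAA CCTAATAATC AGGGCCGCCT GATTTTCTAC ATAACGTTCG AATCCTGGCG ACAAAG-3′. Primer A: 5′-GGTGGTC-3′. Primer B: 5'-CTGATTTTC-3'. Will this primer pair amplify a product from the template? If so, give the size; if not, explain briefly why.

Primer A (GGTGGTC) has reverse complement GACCACC, which matches the top strand at positions 65–71; primer A anneals to the top strand there with its 3' end pointing upstream toward position 65.
Primer B (CTGATTTTC) matches the top strand directly at positions 159–167; it anneals to the bottom strand with its 3' end pointing downstream toward position 167.
The 3' ends diverge (primer A extends toward position 1, primer B toward position 196), so the primers never converge on a shared product.

No product — the primers' 3' ends point away from each other.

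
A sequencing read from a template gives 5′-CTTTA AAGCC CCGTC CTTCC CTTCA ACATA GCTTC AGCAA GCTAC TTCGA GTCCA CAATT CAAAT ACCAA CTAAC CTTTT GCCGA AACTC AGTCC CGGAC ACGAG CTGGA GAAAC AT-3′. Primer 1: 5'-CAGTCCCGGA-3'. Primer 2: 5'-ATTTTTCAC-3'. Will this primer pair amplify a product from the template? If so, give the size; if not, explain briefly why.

No product — primer 2 has no binding site in the template.

Primer 2 (ATTTTTCAC) does not match the top strand, and its reverse complement GTGAAAAAT does not match either.
With no annealing site for primer 2, no amplification occurs.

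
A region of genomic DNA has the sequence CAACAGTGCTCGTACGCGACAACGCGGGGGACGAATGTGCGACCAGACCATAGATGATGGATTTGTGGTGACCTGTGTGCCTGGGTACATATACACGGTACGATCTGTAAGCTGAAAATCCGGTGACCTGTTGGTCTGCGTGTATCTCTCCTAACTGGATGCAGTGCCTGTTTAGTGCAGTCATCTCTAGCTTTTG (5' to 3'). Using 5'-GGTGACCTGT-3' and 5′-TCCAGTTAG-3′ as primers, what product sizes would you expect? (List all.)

93 bp, 38 bp

The forward primer GGTGACCTGT matches the top strand at positions 67–76, 122–131.
The reverse primer's reverse complement is CTAACTGGA, matching at positions 151–159.
Each forward site pairs with the reverse site to give a product ending at position 159: sizes 93, 38 bp.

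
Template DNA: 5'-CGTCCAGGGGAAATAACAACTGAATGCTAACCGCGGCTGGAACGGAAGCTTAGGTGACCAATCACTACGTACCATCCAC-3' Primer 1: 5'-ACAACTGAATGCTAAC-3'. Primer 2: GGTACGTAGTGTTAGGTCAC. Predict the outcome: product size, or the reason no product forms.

Primer 2 (GGTACGTAGTGTTAGGTCAC) does not match the top strand, and its reverse complement GTGACCTAACACTACGTACC does not match either.
With no annealing site for primer 2, no amplification occurs.

No product — primer 2 has no binding site in the template.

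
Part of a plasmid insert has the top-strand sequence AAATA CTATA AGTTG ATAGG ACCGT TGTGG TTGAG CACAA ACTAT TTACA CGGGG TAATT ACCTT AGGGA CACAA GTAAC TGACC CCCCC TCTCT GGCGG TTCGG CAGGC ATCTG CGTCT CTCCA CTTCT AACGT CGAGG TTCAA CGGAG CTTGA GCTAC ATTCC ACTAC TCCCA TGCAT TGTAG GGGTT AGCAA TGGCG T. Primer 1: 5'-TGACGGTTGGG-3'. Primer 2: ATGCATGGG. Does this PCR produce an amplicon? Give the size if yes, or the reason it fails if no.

Primer 1 (TGACGGTTGGG) does not match the top strand, and its reverse complement CCCAACCGTCA does not match either.
With no annealing site for primer 1, no amplification occurs.

No product — primer 1 has no binding site in the template.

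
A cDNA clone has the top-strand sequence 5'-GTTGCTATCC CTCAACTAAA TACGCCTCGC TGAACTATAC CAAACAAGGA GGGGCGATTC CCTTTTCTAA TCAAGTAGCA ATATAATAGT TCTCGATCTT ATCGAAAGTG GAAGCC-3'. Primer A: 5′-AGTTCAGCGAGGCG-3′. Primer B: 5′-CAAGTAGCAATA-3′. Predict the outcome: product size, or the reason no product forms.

Primer A (AGTTCAGCGAGGCG) has reverse complement CGCCTCGCTGAACT, which matches the top strand at positions 23–36; primer A anneals to the top strand there with its 3' end pointing upstream toward position 23.
Primer B (CAAGTAGCAATA) matches the top strand directly at positions 72–83; it anneals to the bottom strand with its 3' end pointing downstream toward position 83.
The 3' ends diverge (primer A extends toward position 1, primer B toward position 116), so the primers never converge on a shared product.

No product — the primers' 3' ends point away from each other.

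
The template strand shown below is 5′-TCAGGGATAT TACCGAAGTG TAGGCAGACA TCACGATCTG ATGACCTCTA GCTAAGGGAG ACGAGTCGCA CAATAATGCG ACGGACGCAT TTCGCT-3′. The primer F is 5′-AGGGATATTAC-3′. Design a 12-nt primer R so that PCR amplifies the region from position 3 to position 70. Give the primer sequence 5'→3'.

5'-TGCGACTCGTCT-3'

The product's 3' end on the top strand is position 70.
The reverse primer anneals to the top strand over positions 59–70, i.e. to AGACGAGTCGCA.
Its sequence written 5'→3' is the reverse complement: TGCGACTCGTCT.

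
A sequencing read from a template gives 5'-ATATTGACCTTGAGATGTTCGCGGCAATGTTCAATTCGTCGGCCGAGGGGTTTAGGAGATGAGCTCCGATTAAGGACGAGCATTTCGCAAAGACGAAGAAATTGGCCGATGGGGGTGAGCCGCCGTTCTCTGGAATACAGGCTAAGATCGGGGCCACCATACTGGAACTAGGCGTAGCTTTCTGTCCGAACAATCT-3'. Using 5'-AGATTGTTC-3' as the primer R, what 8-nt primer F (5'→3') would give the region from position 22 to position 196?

The reverse primer's reverse complement GAACAATCT matches the template at positions 188–196; the product starts at position 22.
The forward primer is identical to the top strand over positions 22–29: CGGCAATG.

5'-CGGCAATG-3'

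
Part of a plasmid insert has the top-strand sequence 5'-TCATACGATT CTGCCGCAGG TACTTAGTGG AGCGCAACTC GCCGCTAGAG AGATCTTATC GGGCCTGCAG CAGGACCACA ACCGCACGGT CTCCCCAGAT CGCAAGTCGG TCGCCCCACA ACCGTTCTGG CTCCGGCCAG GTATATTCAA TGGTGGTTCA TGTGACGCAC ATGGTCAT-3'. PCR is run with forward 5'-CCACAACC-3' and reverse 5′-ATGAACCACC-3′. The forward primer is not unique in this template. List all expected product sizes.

86 bp, 46 bp

The forward primer CCACAACC matches the top strand at positions 76–83, 116–123.
The reverse primer's reverse complement is GGTGGTTCAT, matching at positions 152–161.
Each forward site pairs with the reverse site to give a product ending at position 161: sizes 86, 46 bp.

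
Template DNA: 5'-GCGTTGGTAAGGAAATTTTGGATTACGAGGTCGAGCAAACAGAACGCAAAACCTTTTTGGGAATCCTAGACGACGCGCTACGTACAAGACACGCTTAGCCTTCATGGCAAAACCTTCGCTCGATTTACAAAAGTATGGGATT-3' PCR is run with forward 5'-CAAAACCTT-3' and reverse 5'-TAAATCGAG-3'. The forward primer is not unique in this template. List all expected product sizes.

The forward primer CAAAACCTT matches the top strand at positions 47–55, 108–116.
The reverse primer's reverse complement is CTCGATTTA, matching at positions 119–127.
Each forward site pairs with the reverse site to give a product ending at position 127: sizes 81, 20 bp.

81 bp, 20 bp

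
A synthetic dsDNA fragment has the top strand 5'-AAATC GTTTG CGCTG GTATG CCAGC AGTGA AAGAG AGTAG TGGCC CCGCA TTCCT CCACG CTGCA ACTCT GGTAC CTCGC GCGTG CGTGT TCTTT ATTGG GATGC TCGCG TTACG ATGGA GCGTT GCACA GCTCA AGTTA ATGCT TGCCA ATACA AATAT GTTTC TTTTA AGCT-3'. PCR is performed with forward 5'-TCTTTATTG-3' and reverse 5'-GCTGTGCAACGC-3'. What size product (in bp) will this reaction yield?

42 bp

The forward primer matches the template at positions 91–99.
Taking the reverse complement of GCTGTGCAACGC gives GCGTTGCACAGC, found at positions 121–132 on the template; the primer anneals here to the top strand with its 3' end pointing upstream.
Amplicon spans positions 91–132: 42 bp.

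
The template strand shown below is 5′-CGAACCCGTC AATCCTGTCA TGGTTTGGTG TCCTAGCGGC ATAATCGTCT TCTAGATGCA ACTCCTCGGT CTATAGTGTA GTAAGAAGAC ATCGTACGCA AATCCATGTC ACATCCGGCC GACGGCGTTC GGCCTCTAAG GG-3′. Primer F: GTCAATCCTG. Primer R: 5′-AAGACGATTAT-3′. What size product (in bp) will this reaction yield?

44 bp

Scanning the template, GTCAATCCTG occurs at positions 8–17; this primer anneals to the bottom strand there with its 3' end pointing downstream.
The reverse primer's reverse complement is ATAATCGTCTT, which matches the template at positions 41–51.
Product length = (reverse-primer end) − (forward-primer start) + 1 = 51 − 8 + 1 = 44 bp.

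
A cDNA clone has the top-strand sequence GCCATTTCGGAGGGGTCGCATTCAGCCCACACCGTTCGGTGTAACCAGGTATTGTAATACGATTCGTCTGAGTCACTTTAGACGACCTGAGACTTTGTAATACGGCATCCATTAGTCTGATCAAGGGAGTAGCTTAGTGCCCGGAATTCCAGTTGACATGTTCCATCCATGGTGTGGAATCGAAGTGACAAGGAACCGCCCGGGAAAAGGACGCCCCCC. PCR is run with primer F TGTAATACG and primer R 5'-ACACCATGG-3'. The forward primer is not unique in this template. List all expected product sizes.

The forward primer TGTAATACG matches the top strand at positions 53–61, 96–104.
The reverse primer's reverse complement is CCATGGTGT, matching at positions 167–175.
Each forward site pairs with the reverse site to give a product ending at position 175: sizes 123, 80 bp.

123 bp, 80 bp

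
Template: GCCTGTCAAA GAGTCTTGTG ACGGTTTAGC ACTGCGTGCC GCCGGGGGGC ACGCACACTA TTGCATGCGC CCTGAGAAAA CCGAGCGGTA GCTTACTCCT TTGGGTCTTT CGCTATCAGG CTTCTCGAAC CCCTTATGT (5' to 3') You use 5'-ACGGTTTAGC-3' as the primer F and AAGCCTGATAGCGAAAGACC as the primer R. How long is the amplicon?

103 bp

The forward primer matches the template at positions 21–30.
Reverse complement of the reverse primer: GGTCTTTCGCTATCAGGCTT. This occurs on the top strand at positions 104–123.
Amplicon spans positions 21–123: 103 bp.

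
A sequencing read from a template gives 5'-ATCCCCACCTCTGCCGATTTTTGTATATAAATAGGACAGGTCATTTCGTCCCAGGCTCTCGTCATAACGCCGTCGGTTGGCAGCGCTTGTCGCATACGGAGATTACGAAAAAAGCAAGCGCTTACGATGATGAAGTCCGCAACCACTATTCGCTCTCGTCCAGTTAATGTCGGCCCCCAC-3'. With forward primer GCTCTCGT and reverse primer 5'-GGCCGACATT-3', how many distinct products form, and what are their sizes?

Two products: 121 bp, 24 bp

The forward primer GCTCTCGT matches the top strand at positions 55–62, 152–159.
The reverse primer's reverse complement is AATGTCGGCC, matching at positions 166–175.
Each forward site pairs with the reverse site to give a product ending at position 175: sizes 121, 24 bp.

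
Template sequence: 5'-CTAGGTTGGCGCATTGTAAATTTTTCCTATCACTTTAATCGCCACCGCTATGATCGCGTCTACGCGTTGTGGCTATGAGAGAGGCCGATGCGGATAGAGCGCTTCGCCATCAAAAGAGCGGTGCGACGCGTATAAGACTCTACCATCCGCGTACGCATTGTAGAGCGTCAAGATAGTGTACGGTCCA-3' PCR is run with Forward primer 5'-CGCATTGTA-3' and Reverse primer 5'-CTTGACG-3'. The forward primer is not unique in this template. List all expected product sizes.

The forward primer CGCATTGTA matches the top strand at positions 10–18, 154–162.
The reverse primer's reverse complement is CGTCAAG, matching at positions 166–172.
Each forward site pairs with the reverse site to give a product ending at position 172: sizes 163, 19 bp.

163 bp, 19 bp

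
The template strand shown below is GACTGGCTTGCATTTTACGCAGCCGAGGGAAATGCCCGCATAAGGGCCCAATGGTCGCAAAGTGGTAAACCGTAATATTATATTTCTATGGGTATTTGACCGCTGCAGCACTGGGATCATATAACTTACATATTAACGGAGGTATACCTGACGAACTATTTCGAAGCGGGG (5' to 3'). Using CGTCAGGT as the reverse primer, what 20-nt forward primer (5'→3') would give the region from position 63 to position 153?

The reverse primer's reverse complement ACCTGACG matches the template at positions 146–153; the product starts at position 63.
The forward primer is identical to the top strand over positions 63–82: TGGTAAACCGTAATATTATA.

5'-TGGTAAACCGTAATATTATA-3'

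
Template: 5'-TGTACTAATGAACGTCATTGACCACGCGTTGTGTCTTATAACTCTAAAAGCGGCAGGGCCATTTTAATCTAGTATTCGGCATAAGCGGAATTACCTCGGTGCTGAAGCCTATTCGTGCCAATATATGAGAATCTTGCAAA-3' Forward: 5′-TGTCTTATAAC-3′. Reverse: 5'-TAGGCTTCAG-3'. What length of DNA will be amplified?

80 bp

Scanning the template, TGTCTTATAAC occurs at positions 32–42; this primer anneals to the bottom strand there with its 3' end pointing downstream.
Taking the reverse complement of TAGGCTTCAG gives CTGAAGCCTA, found at positions 102–111 on the template; the primer anneals here to the top strand with its 3' end pointing upstream.
Product length = (reverse-primer end) − (forward-primer start) + 1 = 111 − 32 + 1 = 80 bp.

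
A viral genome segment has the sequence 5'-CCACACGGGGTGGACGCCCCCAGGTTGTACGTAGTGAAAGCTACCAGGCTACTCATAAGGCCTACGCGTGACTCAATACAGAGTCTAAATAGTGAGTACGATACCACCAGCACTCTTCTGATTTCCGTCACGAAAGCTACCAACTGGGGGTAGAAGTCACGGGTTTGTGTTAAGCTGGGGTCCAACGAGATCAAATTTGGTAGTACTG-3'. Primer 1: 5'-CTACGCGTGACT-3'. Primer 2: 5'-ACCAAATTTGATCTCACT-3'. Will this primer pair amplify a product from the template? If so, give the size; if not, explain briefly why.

No product — primer 2 has no binding site in the template.

Primer 2 (ACCAAATTTGATCTCACT) does not match the top strand, and its reverse complement AGTGAGATCAAATTTGGT does not match either.
With no annealing site for primer 2, no amplification occurs.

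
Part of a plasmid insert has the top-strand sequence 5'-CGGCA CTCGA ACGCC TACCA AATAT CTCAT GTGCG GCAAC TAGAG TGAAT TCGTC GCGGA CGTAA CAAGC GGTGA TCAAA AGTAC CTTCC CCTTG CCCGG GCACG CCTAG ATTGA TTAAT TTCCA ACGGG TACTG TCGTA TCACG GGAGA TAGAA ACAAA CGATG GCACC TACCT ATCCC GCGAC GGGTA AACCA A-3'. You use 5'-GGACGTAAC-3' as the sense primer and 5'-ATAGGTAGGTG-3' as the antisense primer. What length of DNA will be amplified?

120 bp

Forward primer GGACGTAAC is found on the top strand at positions 58–66.
Reverse complement of the reverse primer: CACCTACCTAT. This occurs on the top strand at positions 167–177.
Product length = (reverse-primer end) − (forward-primer start) + 1 = 177 − 58 + 1 = 120 bp.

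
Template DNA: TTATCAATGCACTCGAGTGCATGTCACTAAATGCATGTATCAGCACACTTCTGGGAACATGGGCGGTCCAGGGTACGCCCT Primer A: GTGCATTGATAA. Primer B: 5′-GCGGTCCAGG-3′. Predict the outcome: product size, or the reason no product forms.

No product — the primers' 3' ends point away from each other.

Primer A (GTGCATTGATAA) has reverse complement TTATCAATGCAC, which matches the top strand at positions 1–12; primer A anneals to the top strand there with its 3' end pointing upstream toward position 1.
Primer B (GCGGTCCAGG) matches the top strand directly at positions 63–72; it anneals to the bottom strand with its 3' end pointing downstream toward position 72.
The 3' ends diverge (primer A extends toward position 1, primer B toward position 81), so the primers never converge on a shared product.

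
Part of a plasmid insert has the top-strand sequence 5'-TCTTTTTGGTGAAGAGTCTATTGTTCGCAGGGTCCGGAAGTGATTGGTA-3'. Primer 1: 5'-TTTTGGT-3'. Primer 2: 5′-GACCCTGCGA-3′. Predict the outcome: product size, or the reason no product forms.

Yes — a 31 bp product.

Primer 1 (TTTTGGT) matches the top strand at positions 4–10; it acts as a forward primer.
Primer 2's reverse complement is TCGCAGGGTC, matching the top strand at positions 25–34; it acts as a reverse primer.
The 3' ends face each other across positions 4–34, giving a 31 bp product.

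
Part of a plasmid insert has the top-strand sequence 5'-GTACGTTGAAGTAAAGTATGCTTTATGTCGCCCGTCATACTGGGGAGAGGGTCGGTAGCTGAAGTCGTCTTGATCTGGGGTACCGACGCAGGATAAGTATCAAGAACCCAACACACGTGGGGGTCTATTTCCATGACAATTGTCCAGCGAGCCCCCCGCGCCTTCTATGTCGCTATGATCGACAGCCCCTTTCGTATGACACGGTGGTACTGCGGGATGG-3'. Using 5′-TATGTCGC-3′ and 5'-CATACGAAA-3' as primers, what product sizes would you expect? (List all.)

The forward primer TATGTCGC matches the top strand at positions 24–31, 166–173.
The reverse primer's reverse complement is TTTCGTATG, matching at positions 190–198.
Each forward site pairs with the reverse site to give a product ending at position 198: sizes 175, 33 bp.

175 bp, 33 bp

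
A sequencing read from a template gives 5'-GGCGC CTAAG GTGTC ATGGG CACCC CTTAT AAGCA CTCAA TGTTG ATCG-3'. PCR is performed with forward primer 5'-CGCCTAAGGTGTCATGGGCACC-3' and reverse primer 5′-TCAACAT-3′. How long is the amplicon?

Forward primer CGCCTAAGGTGTCATGGGCACC is found on the top strand at positions 3–24.
The reverse primer's reverse complement is ATGTTGA, which matches the template at positions 40–46.
Product length = (reverse-primer end) − (forward-primer start) + 1 = 46 − 3 + 1 = 44 bp.

44 bp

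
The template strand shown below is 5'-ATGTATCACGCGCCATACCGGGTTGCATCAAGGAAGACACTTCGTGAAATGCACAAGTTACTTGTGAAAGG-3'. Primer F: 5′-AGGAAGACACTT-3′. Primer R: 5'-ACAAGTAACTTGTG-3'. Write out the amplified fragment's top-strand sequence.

Forward primer AGGAAGACACTT is found on the top strand at positions 31–42.
The reverse primer's reverse complement is CACAAGTTACTTGT, which matches the template at positions 52–65.
The product is the template from position 31 through 65 (35 bp).

5'-AGGAAGACACTTCGTGAAATGCACAAGTTACTTGT-3'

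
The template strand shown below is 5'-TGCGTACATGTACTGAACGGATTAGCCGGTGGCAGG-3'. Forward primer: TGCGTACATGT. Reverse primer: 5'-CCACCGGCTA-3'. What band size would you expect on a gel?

Forward primer TGCGTACATGT is found on the top strand at positions 1–11.
Taking the reverse complement of CCACCGGCTA gives TAGCCGGTGG, found at positions 23–32 on the template; the primer anneals here to the top strand with its 3' end pointing upstream.
The product runs from position 1 to position 32, so its length is 32 − 1 + 1 = 32 bp.

32 bp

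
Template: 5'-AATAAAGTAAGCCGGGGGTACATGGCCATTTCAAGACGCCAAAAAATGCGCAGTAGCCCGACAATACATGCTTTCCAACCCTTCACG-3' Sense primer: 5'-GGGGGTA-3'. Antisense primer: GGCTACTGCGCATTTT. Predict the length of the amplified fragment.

45 bp

The forward primer matches the template at positions 14–20.
Taking the reverse complement of GGCTACTGCGCATTTT gives AAAATGCGCAGTAGCC, found at positions 43–58 on the template; the primer anneals here to the top strand with its 3' end pointing upstream.
The product runs from position 14 to position 58, so its length is 58 − 14 + 1 = 45 bp.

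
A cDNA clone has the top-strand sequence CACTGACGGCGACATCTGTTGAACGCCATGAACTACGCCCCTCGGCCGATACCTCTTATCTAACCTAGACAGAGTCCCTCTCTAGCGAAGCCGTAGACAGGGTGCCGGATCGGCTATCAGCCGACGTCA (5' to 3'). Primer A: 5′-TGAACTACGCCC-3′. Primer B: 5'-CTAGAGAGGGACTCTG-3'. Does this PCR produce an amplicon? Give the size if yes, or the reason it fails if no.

Yes — a 57 bp product.

Primer A (TGAACTACGCCC) matches the top strand at positions 29–40; it acts as a forward primer.
Primer B's reverse complement is CAGAGTCCCTCTCTAG, matching the top strand at positions 70–85; it acts as a reverse primer.
The 3' ends face each other across positions 29–85, giving a 57 bp product.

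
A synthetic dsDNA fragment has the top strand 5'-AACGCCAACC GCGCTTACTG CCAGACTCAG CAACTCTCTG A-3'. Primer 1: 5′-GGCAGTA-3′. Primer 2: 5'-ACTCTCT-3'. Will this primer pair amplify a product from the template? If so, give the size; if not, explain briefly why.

No product — the primers' 3' ends point away from each other.

Primer 1 (GGCAGTA) has reverse complement TACTGCC, which matches the top strand at positions 16–22; primer 1 anneals to the top strand there with its 3' end pointing upstream toward position 16.
Primer 2 (ACTCTCT) matches the top strand directly at positions 33–39; it anneals to the bottom strand with its 3' end pointing downstream toward position 39.
The 3' ends diverge (primer 1 extends toward position 1, primer 2 toward position 41), so the primers never converge on a shared product.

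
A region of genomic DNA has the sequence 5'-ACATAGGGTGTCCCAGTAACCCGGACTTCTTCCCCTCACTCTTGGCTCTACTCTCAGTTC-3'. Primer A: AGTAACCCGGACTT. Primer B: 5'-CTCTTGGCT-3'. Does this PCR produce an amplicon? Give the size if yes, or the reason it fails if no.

Primer A (AGTAACCCGGACTT) matches the top strand at positions 15–28 (3' end points downstream).
Primer B (CTCTTGGCT) also matches the top strand directly, at positions 39–47 — its reverse complement AGCCAAGAG is not present.
Both primers anneal to the bottom strand with 3' ends pointing the same way, so neither can prime synthesis back toward the other.

No product — both primers anneal to the same strand and extend in the same direction.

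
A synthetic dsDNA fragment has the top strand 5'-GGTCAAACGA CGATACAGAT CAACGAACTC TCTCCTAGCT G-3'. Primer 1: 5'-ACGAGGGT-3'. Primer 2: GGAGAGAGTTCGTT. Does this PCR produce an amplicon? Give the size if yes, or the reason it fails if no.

Primer 1 (ACGAGGGT) does not match the top strand, and its reverse complement ACCCTCGT does not match either.
With no annealing site for primer 1, no amplification occurs.

No product — primer 1 has no binding site in the template.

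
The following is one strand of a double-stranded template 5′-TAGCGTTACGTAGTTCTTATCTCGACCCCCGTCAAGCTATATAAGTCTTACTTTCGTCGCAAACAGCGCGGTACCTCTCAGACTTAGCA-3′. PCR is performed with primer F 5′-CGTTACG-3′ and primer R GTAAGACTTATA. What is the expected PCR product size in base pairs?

48 bp

Scanning the template, CGTTACG occurs at positions 4–10; this primer anneals to the bottom strand there with its 3' end pointing downstream.
Reverse complement of the reverse primer: TATAAGTCTTAC. This occurs on the top strand at positions 40–51.
The product runs from position 4 to position 51, so its length is 51 − 4 + 1 = 48 bp.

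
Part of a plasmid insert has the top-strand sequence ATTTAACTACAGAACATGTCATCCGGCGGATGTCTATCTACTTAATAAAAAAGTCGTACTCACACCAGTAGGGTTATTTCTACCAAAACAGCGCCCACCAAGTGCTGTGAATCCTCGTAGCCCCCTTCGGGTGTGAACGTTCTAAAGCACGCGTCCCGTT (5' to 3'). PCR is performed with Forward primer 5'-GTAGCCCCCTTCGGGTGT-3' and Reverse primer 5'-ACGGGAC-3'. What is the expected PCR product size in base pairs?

43 bp

The forward primer matches the template at positions 117–134.
Reverse complement of the reverse primer: GTCCCGT. This occurs on the top strand at positions 153–159.
Product length = (reverse-primer end) − (forward-primer start) + 1 = 159 − 117 + 1 = 43 bp.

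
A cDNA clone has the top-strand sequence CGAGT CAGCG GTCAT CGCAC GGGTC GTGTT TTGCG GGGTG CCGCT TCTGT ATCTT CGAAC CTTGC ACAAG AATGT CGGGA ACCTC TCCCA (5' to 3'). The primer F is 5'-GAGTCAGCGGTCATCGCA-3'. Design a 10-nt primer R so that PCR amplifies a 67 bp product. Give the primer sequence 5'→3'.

5'-TGTGCAAGGT-3'

The forward primer binds at positions 2–19, so a 67 bp product ends at position 2 + 67 − 1 = 68.
The reverse primer anneals to the top strand over positions 59–68, i.e. to ACCTTGCACA.
Its sequence written 5'→3' is the reverse complement: TGTGCAAGGT.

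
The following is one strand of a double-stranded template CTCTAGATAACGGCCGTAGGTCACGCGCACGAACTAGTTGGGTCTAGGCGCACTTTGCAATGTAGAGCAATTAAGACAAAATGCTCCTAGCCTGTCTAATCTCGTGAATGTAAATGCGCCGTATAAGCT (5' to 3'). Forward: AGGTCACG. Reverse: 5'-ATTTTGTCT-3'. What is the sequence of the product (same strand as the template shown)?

5'-AGGTCACGCGCACGAACTAGTTGGGTCTAGGCGCACTTTGCAATGTAGAGCAATTAAGACAAAAT-3'

Scanning the template, AGGTCACG occurs at positions 18–25; this primer anneals to the bottom strand there with its 3' end pointing downstream.
Reverse complement of the reverse primer: AGACAAAAT. This occurs on the top strand at positions 74–82.
The product is the template from position 18 through 82 (65 bp).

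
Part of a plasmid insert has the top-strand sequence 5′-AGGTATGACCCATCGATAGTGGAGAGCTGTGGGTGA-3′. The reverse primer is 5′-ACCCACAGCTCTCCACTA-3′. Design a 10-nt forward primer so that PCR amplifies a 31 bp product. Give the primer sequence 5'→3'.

The reverse primer's reverse complement TAGTGGAGAGCTGTGGGT matches the template at positions 17–34, so the product ends at position 34.
A 31 bp product then starts at position 34 − 31 + 1 = 4.
The forward primer is identical to the top strand there: TATGACCCAT.

5'-TATGACCCAT-3'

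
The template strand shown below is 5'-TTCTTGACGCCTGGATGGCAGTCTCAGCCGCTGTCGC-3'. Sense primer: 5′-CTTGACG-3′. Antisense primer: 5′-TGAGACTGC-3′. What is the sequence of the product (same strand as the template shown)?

5'-CTTGACGCCTGGATGGCAGTCTCA-3'

Scanning the template, CTTGACG occurs at positions 3–9; this primer anneals to the bottom strand there with its 3' end pointing downstream.
Taking the reverse complement of TGAGACTGC gives GCAGTCTCA, found at positions 18–26 on the template; the primer anneals here to the top strand with its 3' end pointing upstream.
The product is the template from position 3 through 26 (24 bp).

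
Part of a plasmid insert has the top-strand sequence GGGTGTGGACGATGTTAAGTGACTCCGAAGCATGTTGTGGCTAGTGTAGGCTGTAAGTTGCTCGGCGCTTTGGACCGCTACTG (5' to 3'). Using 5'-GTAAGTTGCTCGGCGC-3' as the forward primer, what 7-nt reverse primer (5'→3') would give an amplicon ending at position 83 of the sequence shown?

5'-CAGTAGC-3'

The forward primer binds at positions 53–68; the product's 3' end on the top strand is position 83.
The reverse primer anneals to the top strand over positions 77–83, i.e. to GCTACTG.
Its sequence written 5'→3' is the reverse complement: CAGTAGC.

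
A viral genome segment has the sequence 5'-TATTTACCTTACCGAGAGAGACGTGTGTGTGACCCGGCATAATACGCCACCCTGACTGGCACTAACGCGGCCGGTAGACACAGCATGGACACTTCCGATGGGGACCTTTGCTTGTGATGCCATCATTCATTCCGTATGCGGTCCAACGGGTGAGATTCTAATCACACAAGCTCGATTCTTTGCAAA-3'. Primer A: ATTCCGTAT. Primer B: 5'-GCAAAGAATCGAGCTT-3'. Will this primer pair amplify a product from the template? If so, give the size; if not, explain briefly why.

Primer A (ATTCCGTAT) matches the top strand at positions 129–137; it acts as a forward primer.
Primer B's reverse complement is AAGCTCGATTCTTTGC, matching the top strand at positions 168–183; it acts as a reverse primer.
The 3' ends face each other across positions 129–183, giving a 55 bp product.

Yes — a 55 bp product.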